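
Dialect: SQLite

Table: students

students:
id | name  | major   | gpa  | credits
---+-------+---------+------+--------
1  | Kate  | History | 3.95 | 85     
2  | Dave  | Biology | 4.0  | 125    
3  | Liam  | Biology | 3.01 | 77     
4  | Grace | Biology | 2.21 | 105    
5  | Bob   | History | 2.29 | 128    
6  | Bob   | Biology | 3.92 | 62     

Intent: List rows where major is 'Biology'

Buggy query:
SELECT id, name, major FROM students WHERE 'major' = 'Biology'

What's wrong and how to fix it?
Bug: 'major' in single quotes is a string literal, not the column; the comparison is literal-vs-literal and never true

Fix: Reference the column as major without single quotes

Corrected query:
SELECT id, name, major FROM students WHERE major = 'Biology'

Result:
id | name  | major  
---+-------+--------
2  | Dave  | Biology
3  | Liam  | Biology
4  | Grace | Biology
6  | Bob   | Biology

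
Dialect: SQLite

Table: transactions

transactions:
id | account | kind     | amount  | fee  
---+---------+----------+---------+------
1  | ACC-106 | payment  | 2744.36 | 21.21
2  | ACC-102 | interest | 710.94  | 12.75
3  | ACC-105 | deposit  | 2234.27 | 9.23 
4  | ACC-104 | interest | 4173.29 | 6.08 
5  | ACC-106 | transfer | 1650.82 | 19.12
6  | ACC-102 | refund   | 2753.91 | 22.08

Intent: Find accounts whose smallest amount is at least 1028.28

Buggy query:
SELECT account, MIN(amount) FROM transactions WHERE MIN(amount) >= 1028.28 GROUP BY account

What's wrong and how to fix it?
Bug: Aggregates like MIN are computed per group after WHERE runs

Fix: Use HAVING for the per-group MIN condition

Corrected query:
SELECT account, MIN(amount) FROM transactions GROUP BY account HAVING MIN(amount) >= 1028.28

Result:
account | MIN(amount)
--------+------------
ACC-104 | 4173.29    
ACC-105 | 2234.27    
ACC-106 | 1650.82    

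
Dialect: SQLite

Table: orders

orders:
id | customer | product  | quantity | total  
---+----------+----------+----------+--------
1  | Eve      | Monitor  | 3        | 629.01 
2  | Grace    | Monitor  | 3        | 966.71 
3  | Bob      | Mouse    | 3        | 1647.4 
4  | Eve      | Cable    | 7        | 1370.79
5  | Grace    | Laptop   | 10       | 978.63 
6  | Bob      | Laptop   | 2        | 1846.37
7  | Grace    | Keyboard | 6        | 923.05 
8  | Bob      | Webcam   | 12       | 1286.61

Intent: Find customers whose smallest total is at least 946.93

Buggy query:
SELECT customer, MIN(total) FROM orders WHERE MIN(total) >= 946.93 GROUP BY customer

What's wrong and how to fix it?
Bug: Aggregates like MIN are computed per group after WHERE runs

Fix: Replace WHERE with HAVING after the GROUP BY

Corrected query:
SELECT customer, MIN(total) FROM orders GROUP BY customer HAVING MIN(total) >= 946.93

Result:
customer | MIN(total)
---------+-----------
Bob      | 1286.61   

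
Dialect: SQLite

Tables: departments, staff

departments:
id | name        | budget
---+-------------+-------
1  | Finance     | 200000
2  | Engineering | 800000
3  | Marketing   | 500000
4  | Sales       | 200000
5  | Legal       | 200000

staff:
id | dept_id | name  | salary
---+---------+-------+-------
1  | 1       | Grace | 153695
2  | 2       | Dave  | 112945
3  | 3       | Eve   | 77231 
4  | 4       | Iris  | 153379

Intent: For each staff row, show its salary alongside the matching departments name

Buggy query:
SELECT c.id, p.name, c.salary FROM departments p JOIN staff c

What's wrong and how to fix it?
Bug: JOIN with no ON clause produces a cartesian product; every staff row pairs with every departments row

Fix: Specify the join condition linking the foreign key to the parent id

Corrected query:
SELECT c.id, p.name, c.salary FROM departments p JOIN staff c ON c.dept_id = p.id

Result:
id | name        | salary
---+-------------+-------
1  | Finance     | 153695
2  | Engineering | 112945
3  | Marketing   | 77231 
4  | Sales       | 153379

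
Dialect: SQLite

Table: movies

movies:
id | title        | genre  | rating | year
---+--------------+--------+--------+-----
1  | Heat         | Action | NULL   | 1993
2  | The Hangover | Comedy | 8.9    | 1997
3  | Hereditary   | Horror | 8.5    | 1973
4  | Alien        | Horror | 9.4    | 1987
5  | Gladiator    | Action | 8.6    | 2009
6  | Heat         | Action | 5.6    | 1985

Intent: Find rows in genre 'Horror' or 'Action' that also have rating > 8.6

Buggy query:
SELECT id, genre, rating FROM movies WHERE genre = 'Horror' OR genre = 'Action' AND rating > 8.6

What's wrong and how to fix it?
Bug: AND binds tighter than OR, so this parses as genre = 'Horror' OR (genre = 'Action' AND rating > 8.6)

Fix: Add parentheses around the OR so the AND applies to both alternatives

Corrected query:
SELECT id, genre, rating FROM movies WHERE (genre = 'Horror' OR genre = 'Action') AND rating > 8.6

Result:
id | genre  | rating
---+--------+-------
4  | Horror | 9.4   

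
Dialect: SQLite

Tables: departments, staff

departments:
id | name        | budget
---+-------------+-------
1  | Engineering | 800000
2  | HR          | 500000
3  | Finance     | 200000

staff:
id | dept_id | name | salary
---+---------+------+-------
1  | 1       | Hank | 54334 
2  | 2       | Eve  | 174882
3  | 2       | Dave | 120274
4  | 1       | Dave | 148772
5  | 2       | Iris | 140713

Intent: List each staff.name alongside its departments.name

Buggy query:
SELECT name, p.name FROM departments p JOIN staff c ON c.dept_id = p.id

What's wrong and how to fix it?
Bug: 'name' exists in both joined tables, so the database can't tell which one is meant

Fix: Prefix ambiguous columns with the table alias

Corrected query:
SELECT c.name, p.name FROM departments p JOIN staff c ON c.dept_id = p.id

Result:
name | name       
-----+------------
Hank | Engineering
Eve  | HR         
Dave | HR         
Dave | Engineering
Iris | HR         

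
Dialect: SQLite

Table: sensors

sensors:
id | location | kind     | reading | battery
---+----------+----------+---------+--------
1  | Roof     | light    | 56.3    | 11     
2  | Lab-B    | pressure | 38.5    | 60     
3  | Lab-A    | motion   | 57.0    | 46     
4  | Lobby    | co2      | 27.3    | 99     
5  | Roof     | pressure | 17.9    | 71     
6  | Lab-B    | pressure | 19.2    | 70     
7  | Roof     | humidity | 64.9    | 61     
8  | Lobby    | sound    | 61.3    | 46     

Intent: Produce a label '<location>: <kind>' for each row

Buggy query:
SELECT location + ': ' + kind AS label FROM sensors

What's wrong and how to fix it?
Bug: '+' is numeric addition; on text columns SQLite converts them to 0 instead of concatenating

Fix: Use the || operator for string concatenation

Corrected query:
SELECT location || ': ' || kind AS label FROM sensors

Result:
label          
---------------
Roof: light    
Lab-B: pressure
Lab-A: motion  
Lobby: co2     
Roof: pressure 
Lab-B: pressure
Roof: humidity 
Lobby: sound   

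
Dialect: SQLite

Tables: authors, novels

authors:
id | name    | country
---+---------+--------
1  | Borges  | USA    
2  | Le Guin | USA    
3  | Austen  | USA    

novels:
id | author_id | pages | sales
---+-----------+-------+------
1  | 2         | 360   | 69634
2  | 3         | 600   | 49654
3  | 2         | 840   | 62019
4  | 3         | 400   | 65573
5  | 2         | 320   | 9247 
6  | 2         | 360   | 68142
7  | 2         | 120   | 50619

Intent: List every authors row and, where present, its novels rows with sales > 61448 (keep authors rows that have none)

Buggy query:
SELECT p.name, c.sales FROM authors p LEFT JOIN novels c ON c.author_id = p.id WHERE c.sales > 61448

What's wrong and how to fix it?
Bug: A WHERE condition on the right-hand table after LEFT JOIN drops unmatched parents

Fix: Move the right-table condition into the ON clause so unmatched parents are kept

Corrected query:
SELECT p.name, c.sales FROM authors p LEFT JOIN novels c ON c.author_id = p.id AND c.sales > 61448

Result:
name    | sales
--------+------
Borges  | NULL 
Le Guin | 62019
Le Guin | 68142
Le Guin | 69634
Austen  | 65573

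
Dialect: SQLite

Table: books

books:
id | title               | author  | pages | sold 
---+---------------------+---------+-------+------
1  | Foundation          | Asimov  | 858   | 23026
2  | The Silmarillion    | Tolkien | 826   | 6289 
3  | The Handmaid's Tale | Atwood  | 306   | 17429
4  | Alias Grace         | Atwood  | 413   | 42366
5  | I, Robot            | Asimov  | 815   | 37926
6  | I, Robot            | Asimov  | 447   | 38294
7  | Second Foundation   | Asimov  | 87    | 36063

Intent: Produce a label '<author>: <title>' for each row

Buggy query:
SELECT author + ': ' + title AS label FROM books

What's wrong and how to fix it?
Bug: '+' is numeric addition; on text columns SQLite converts them to 0 instead of concatenating

Fix: Use the || operator for string concatenation

Corrected query:
SELECT author || ': ' || title AS label FROM books

Result:
label                      
---------------------------
Asimov: Foundation         
Tolkien: The Silmarillion  
Atwood: The Handmaid's Tale
Atwood: Alias Grace        
Asimov: I, Robot           
Asimov: I, Robot           
Asimov: Second Foundation  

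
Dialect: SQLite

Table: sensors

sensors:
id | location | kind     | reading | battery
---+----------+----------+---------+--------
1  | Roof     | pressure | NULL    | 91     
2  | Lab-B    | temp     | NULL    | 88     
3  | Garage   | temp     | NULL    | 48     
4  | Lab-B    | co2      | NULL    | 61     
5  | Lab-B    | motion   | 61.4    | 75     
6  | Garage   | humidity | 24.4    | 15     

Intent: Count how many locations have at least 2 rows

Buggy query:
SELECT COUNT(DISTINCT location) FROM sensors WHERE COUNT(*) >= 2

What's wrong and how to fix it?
Bug: WHERE filters individual rows, not groups, so a group-level COUNT is invalid there

Fix: Group first with HAVING COUNT(*) >= 2, then COUNT the resulting groups

Corrected query:
SELECT COUNT(*) FROM (SELECT location FROM sensors GROUP BY location HAVING COUNT(*) >= 2)

Result:
COUNT(*)
--------
2       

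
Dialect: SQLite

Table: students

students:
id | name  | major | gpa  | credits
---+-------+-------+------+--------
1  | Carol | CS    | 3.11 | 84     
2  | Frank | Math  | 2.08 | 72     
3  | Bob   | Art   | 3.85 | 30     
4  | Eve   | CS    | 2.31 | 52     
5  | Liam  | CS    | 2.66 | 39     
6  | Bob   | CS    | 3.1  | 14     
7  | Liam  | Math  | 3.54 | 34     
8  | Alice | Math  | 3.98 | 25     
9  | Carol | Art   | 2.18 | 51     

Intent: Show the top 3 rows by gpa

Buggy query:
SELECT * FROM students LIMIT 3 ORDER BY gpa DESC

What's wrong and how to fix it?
Bug: ORDER BY cannot follow LIMIT; LIMIT is the final clause

Fix: Swap the clauses: ORDER BY first, then LIMIT

Corrected query:
SELECT * FROM students ORDER BY gpa DESC LIMIT 3

Result:
id | name  | major | gpa  | credits
---+-------+-------+------+--------
8  | Alice | Math  | 3.98 | 25     
3  | Bob   | Art   | 3.85 | 30     
7  | Liam  | Math  | 3.54 | 34     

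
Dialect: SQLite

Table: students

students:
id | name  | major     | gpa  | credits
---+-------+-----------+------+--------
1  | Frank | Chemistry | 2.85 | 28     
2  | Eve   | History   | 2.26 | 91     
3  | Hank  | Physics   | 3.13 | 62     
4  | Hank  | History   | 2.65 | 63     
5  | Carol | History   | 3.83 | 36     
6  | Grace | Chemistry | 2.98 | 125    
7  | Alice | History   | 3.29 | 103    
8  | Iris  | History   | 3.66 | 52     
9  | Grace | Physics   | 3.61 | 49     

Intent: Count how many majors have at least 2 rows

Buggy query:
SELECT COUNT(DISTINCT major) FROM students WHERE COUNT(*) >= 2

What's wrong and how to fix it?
Bug: COUNT(*) cannot appear in WHERE; the per-group count doesn't exist yet

Fix: Group first with HAVING COUNT(*) >= 2, then COUNT the resulting groups

Corrected query:
SELECT COUNT(*) FROM (SELECT major FROM students GROUP BY major HAVING COUNT(*) >= 2)

Result:
COUNT(*)
--------
3       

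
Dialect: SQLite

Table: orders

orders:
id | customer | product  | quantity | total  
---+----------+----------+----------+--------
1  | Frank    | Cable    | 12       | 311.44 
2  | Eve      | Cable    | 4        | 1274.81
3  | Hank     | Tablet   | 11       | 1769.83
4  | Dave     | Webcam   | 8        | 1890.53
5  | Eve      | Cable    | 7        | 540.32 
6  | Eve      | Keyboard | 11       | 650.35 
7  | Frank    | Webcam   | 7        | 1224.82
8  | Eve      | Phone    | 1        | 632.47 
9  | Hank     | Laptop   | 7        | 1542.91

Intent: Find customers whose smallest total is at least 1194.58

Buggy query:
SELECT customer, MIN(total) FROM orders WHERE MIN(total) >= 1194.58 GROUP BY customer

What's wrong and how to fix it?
Bug: MIN() in WHERE is a misuse of aggregate

Fix: Replace WHERE with HAVING after the GROUP BY

Corrected query:
SELECT customer, MIN(total) FROM orders GROUP BY customer HAVING MIN(total) >= 1194.58

Result:
customer | MIN(total)
---------+-----------
Dave     | 1890.53   
Hank     | 1542.91   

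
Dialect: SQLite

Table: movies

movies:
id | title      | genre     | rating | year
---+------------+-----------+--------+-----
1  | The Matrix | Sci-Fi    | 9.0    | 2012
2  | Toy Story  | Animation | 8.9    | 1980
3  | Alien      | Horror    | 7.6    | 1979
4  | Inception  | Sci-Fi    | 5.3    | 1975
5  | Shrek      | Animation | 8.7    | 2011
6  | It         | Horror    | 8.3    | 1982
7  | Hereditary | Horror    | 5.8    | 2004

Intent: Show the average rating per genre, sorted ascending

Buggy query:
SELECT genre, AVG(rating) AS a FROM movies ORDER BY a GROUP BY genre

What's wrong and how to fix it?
Bug: ORDER BY appears before GROUP BY; SQL clause order requires GROUP BY first

Fix: Reorder: SELECT … FROM … GROUP BY … ORDER BY …

Corrected query:
SELECT genre, AVG(rating) AS a FROM movies GROUP BY genre ORDER BY a

Result:
genre     | a       
----------+---------
Sci-Fi    | 7.15    
Horror    | 7.233333
Animation | 8.8     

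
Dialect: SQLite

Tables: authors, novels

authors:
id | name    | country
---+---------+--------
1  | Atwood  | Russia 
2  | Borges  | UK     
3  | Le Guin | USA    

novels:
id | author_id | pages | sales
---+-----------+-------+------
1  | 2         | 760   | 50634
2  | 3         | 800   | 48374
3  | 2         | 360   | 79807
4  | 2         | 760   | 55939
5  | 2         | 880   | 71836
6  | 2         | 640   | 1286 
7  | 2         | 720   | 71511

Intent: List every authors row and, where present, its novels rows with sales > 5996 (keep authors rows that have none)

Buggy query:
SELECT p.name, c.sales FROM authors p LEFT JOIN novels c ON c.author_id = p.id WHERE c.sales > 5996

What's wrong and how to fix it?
Bug: Filtering c.sales in WHERE discards the NULL rows produced by LEFT JOIN, turning it into an inner join

Fix: Put 'c.sales > 5996' in the JOIN's ON clause instead of WHERE

Corrected query:
SELECT p.name, c.sales FROM authors p LEFT JOIN novels c ON c.author_id = p.id AND c.sales > 5996

Result:
name    | sales
--------+------
Atwood  | NULL 
Borges  | 50634
Borges  | 55939
Borges  | 71511
Borges  | 71836
Borges  | 79807
Le Guin | 48374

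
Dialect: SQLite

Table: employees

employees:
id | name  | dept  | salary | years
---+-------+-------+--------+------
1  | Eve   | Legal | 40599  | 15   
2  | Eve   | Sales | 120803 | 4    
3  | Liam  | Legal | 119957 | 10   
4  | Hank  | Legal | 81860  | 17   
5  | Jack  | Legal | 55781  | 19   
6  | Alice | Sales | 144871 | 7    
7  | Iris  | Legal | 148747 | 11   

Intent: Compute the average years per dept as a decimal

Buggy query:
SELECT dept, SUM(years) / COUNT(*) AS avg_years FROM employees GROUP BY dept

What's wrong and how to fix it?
Bug: Both operands are integers, so '/' performs integer division and truncates

Fix: Cast one side to REAL so the division keeps the fractional part

Corrected query:
SELECT dept, SUM(years) * 1.0 / COUNT(*) AS avg_years FROM employees GROUP BY dept

Result:
dept  | avg_years
------+----------
Legal | 14.4     
Sales | 5.5      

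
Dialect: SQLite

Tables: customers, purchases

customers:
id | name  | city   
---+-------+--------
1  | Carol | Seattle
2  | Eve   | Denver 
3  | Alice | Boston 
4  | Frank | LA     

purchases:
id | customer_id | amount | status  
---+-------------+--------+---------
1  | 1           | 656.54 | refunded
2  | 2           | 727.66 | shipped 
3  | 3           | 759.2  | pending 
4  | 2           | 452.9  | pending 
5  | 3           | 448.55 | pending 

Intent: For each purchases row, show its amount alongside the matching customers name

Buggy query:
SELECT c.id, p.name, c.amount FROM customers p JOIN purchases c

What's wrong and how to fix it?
Bug: JOIN with no ON clause produces a cartesian product; every purchases row pairs with every customers row

Fix: Add ON c.customer_id = p.id to the JOIN

Corrected query:
SELECT c.id, p.name, c.amount FROM customers p JOIN purchases c ON c.customer_id = p.id

Result:
id | name  | amount
---+-------+-------
1  | Carol | 656.54
2  | Eve   | 727.66
3  | Alice | 759.2 
4  | Eve   | 452.9 
5  | Alice | 448.55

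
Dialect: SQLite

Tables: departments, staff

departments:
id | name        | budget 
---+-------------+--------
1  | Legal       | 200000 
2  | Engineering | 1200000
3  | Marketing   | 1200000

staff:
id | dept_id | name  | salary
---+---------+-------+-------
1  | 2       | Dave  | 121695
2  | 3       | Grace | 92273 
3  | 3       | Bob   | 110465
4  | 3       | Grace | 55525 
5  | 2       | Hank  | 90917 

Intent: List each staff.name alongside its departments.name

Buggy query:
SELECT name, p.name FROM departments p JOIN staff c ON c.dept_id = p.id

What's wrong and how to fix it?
Bug: 'name' exists in both joined tables, so the database can't tell which one is meant

Fix: Prefix ambiguous columns with the table alias

Corrected query:
SELECT c.name, p.name FROM departments p JOIN staff c ON c.dept_id = p.id

Result:
name  | name       
------+------------
Dave  | Engineering
Grace | Marketing  
Bob   | Marketing  
Grace | Marketing  
Hank  | Engineering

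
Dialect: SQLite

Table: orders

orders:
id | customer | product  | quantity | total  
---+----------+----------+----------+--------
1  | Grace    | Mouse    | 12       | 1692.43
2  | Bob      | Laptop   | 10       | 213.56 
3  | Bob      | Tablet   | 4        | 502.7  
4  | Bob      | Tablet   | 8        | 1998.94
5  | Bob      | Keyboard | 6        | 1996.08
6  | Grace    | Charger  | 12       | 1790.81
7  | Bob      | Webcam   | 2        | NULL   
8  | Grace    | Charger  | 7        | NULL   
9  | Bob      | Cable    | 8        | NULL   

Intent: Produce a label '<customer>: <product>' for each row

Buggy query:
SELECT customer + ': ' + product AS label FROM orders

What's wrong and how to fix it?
Bug: SQLite uses || for string concatenation; + coerces text to numbers (yielding 0)

Fix: Replace + with || to concatenate text

Corrected query:
SELECT customer || ': ' || product AS label FROM orders

Result:
label         
--------------
Grace: Mouse  
Bob: Laptop   
Bob: Tablet   
Bob: Tablet   
Bob: Keyboard 
Grace: Charger
Bob: Webcam   
Grace: Charger
Bob: Cable    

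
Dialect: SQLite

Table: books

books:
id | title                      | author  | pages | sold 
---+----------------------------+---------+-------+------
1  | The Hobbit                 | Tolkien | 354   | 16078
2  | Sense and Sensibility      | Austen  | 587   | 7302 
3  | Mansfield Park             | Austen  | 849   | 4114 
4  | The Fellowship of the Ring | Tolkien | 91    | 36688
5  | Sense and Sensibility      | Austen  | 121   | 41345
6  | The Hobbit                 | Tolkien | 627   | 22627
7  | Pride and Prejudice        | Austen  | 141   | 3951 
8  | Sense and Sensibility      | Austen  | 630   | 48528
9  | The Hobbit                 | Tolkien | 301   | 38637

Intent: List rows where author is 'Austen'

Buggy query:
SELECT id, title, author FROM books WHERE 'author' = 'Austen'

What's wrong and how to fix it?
Bug: Single quotes denote string literals in SQL; the column name is being compared as a constant string

Fix: Reference the column as author without single quotes

Corrected query:
SELECT id, title, author FROM books WHERE author = 'Austen'

Result:
id | title                 | author
---+-----------------------+-------
2  | Sense and Sensibility | Austen
3  | Mansfield Park        | Austen
5  | Sense and Sensibility | Austen
7  | Pride and Prejudice   | Austen
8  | Sense and Sensibility | Austen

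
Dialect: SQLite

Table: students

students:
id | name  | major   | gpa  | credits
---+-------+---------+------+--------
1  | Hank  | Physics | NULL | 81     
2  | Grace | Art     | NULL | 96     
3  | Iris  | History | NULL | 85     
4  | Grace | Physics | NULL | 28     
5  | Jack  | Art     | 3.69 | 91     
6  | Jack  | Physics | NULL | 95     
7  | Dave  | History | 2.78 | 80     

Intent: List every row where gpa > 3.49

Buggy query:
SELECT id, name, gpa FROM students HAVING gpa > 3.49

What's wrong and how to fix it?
Bug: HAVING filters the output of aggregation, but this query has no GROUP BY and no aggregate functions, so SQLite rejects it (HAVING clause on a non-aggregate query); the condition here is per row

Fix: Replace HAVING with WHERE since the condition applies to individual rows

Corrected query:
SELECT id, name, gpa FROM students WHERE gpa > 3.49

Result:
id | name | gpa 
---+------+-----
5  | Jack | 3.69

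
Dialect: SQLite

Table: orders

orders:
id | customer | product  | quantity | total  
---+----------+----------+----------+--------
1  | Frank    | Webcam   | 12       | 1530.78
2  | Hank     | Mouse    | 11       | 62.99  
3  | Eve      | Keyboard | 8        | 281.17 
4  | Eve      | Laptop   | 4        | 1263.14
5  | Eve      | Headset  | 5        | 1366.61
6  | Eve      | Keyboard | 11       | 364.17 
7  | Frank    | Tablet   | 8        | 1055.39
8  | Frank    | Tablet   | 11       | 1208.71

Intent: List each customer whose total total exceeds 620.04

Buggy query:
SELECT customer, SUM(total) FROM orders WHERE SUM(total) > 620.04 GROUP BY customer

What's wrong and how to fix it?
Bug: SUM(total) is an aggregate, but WHERE filters rows before aggregation

Fix: Use HAVING (which filters groups after aggregation) instead of WHERE

Corrected query:
SELECT customer, SUM(total) FROM orders GROUP BY customer HAVING SUM(total) > 620.04

Result:
customer | SUM(total)
---------+-----------
Eve      | 3275.09   
Frank    | 3794.88   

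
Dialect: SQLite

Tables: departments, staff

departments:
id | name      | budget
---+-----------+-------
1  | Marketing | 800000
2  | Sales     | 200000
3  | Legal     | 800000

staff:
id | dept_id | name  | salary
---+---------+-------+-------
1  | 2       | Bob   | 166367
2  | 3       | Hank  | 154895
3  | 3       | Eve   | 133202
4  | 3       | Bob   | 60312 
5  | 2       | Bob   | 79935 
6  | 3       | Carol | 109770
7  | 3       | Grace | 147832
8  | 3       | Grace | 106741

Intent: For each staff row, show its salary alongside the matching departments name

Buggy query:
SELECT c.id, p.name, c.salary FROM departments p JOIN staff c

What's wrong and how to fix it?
Bug: Missing join condition: each staff row is matched to all departments rows instead of just its own

Fix: Specify the join condition linking the foreign key to the parent id

Corrected query:
SELECT c.id, p.name, c.salary FROM departments p JOIN staff c ON c.dept_id = p.id

Result:
id | name  | salary
---+-------+-------
1  | Sales | 166367
2  | Legal | 154895
3  | Legal | 133202
4  | Legal | 60312 
5  | Sales | 79935 
6  | Legal | 109770
7  | Legal | 147832
8  | Legal | 106741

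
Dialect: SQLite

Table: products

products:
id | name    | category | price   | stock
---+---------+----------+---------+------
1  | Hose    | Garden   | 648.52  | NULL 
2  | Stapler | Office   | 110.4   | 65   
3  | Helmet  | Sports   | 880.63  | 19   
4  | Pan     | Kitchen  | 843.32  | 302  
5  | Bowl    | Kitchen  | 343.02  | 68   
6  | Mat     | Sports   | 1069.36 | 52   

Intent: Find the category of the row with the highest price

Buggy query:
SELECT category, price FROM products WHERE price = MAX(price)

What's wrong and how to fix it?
Bug: MAX(price) is an aggregate and cannot be used directly in WHERE

Fix: Use a subquery: WHERE price = (SELECT MAX(price) FROM products)

Corrected query:
SELECT category, price FROM products WHERE price = (SELECT MAX(price) FROM products)

Result:
category | price  
---------+--------
Sports   | 1069.36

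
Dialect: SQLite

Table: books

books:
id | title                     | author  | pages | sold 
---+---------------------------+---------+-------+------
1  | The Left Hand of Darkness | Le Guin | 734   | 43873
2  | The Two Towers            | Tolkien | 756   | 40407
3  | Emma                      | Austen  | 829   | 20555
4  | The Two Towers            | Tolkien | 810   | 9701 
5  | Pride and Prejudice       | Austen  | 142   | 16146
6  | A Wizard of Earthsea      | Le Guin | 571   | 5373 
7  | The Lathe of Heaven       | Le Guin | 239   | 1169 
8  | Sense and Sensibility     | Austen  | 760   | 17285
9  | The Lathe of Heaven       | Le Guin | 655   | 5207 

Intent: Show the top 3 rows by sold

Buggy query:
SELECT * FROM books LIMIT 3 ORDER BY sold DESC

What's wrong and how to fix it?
Bug: LIMIT must come after ORDER BY

Fix: Swap the clauses: ORDER BY first, then LIMIT

Corrected query:
SELECT * FROM books ORDER BY sold DESC LIMIT 3

Result:
id | title                     | author  | pages | sold 
---+---------------------------+---------+-------+------
1  | The Left Hand of Darkness | Le Guin | 734   | 43873
2  | The Two Towers            | Tolkien | 756   | 40407
3  | Emma                      | Austen  | 829   | 20555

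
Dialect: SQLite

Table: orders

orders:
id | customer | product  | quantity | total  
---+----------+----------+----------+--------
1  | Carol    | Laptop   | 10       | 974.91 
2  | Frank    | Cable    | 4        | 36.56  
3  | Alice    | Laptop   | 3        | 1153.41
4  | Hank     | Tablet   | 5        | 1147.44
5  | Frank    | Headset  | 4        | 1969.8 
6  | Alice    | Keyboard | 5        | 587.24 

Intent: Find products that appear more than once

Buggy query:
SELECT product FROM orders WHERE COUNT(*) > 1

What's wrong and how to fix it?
Bug: WHERE can't reference COUNT(*); aggregates are computed after WHERE

Fix: GROUP BY product, then filter groups with HAVING COUNT(*) > 1

Corrected query:
SELECT product FROM orders GROUP BY product HAVING COUNT(*) > 1

Result:
product
-------
Laptop 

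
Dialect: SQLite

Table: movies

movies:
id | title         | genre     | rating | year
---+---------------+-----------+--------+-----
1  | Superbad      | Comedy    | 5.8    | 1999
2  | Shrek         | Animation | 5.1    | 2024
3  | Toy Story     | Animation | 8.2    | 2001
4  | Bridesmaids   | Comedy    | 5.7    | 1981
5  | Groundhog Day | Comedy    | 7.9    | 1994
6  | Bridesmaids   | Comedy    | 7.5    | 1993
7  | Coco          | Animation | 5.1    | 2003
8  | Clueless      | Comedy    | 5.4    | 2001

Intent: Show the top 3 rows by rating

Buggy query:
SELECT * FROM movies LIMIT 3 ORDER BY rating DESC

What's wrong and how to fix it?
Bug: ORDER BY cannot follow LIMIT; LIMIT is the final clause

Fix: Sort with ORDER BY, then apply LIMIT

Corrected query:
SELECT * FROM movies ORDER BY rating DESC LIMIT 3

Result:
id | title         | genre     | rating | year
---+---------------+-----------+--------+-----
3  | Toy Story     | Animation | 8.2    | 2001
5  | Groundhog Day | Comedy    | 7.9    | 1994
6  | Bridesmaids   | Comedy    | 7.5    | 1993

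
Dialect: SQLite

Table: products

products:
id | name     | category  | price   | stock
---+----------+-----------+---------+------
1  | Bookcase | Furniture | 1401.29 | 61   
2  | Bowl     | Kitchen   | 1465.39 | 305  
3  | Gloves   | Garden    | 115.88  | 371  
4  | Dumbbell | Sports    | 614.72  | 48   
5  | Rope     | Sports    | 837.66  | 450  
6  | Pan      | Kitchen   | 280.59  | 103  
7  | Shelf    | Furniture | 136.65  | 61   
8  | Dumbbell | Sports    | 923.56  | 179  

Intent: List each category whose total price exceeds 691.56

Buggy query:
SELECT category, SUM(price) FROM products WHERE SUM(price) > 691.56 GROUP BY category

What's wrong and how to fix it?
Bug: SUM(price) is an aggregate, but WHERE filters rows before aggregation

Fix: Move the aggregate condition to a HAVING clause

Corrected query:
SELECT category, SUM(price) FROM products GROUP BY category HAVING SUM(price) > 691.56

Result:
category  | SUM(price)
----------+-----------
Furniture | 1537.94   
Kitchen   | 1745.98   
Sports    | 2375.94   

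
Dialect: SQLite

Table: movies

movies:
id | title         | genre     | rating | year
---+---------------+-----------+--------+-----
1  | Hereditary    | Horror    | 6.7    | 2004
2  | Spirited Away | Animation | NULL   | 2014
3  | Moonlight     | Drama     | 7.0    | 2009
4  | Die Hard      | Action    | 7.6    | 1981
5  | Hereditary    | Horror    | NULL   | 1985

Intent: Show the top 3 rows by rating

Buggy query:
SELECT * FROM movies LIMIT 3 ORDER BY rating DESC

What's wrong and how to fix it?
Bug: LIMIT must come after ORDER BY

Fix: Sort with ORDER BY, then apply LIMIT

Corrected query:
SELECT * FROM movies ORDER BY rating DESC LIMIT 3

Result:
id | title      | genre  | rating | year
---+------------+--------+--------+-----
4  | Die Hard   | Action | 7.6    | 1981
3  | Moonlight  | Drama  | 7      | 2009
1  | Hereditary | Horror | 6.7    | 2004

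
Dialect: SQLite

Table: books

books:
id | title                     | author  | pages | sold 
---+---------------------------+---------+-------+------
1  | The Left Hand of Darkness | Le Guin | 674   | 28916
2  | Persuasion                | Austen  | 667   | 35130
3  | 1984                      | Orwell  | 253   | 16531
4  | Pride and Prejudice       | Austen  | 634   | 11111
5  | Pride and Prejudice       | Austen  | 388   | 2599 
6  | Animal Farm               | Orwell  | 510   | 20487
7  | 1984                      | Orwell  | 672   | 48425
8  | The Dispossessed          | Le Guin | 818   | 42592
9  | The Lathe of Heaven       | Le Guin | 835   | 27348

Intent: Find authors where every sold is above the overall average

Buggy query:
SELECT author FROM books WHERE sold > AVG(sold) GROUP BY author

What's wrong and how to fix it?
Bug: AVG() is an aggregate; it can't sit directly in WHERE

Fix: Use a subquery for AVG and a HAVING MIN(...) filter so the condition holds for every row in the group

Corrected query:
SELECT author FROM books GROUP BY author HAVING MIN(sold) > (SELECT AVG(sold) FROM books)

Result:
author 
-------
Le Guin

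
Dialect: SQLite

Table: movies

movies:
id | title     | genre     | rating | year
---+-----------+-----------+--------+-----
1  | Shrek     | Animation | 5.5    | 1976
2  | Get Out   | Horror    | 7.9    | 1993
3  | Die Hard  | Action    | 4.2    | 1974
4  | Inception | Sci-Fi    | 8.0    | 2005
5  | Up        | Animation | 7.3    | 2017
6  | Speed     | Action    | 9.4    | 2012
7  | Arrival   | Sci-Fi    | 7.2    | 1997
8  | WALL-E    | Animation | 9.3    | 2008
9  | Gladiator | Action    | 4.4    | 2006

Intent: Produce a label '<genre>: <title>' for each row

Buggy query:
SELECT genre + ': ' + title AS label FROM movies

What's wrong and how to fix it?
Bug: SQLite uses || for string concatenation; + coerces text to numbers (yielding 0)

Fix: Use the || operator for string concatenation

Corrected query:
SELECT genre || ': ' || title AS label FROM movies

Result:
label            
-----------------
Animation: Shrek 
Horror: Get Out  
Action: Die Hard 
Sci-Fi: Inception
Animation: Up    
Action: Speed    
Sci-Fi: Arrival  
Animation: WALL-E
Action: Gladiator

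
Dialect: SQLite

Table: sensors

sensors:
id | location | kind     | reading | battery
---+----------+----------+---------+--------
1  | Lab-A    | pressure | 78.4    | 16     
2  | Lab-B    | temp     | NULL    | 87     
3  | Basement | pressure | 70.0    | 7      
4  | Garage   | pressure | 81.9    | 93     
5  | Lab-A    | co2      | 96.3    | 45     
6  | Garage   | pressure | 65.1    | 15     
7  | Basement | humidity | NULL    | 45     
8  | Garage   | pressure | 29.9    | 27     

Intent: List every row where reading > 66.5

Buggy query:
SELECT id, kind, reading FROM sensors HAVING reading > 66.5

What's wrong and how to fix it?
Bug: This is a non-aggregate query (no GROUP BY, no aggregates), so in SQLite the HAVING clause is invalid here; a row-level condition belongs in WHERE

Fix: Replace HAVING with WHERE since the condition applies to individual rows

Corrected query:
SELECT id, kind, reading FROM sensors WHERE reading > 66.5

Result:
id | kind     | reading
---+----------+--------
1  | pressure | 78.4   
3  | pressure | 70     
4  | pressure | 81.9   
5  | co2      | 96.3   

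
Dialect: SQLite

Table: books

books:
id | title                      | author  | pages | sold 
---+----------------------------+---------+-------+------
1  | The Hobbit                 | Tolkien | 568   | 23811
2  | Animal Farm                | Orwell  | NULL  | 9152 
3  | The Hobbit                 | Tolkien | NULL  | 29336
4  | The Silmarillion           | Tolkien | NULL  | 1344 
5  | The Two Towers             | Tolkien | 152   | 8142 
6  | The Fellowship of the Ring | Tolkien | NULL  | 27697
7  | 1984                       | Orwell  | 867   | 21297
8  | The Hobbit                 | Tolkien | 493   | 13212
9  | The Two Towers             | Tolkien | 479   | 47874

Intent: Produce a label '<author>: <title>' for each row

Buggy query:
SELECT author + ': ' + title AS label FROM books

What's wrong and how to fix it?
Bug: '+' is numeric addition; on text columns SQLite converts them to 0 instead of concatenating

Fix: Replace + with || to concatenate text

Corrected query:
SELECT author || ': ' || title AS label FROM books

Result:
label                              
-----------------------------------
Tolkien: The Hobbit                
Orwell: Animal Farm                
Tolkien: The Hobbit                
Tolkien: The Silmarillion          
Tolkien: The Two Towers            
Tolkien: The Fellowship of the Ring
Orwell: 1984                       
Tolkien: The Hobbit                
Tolkien: The Two Towers            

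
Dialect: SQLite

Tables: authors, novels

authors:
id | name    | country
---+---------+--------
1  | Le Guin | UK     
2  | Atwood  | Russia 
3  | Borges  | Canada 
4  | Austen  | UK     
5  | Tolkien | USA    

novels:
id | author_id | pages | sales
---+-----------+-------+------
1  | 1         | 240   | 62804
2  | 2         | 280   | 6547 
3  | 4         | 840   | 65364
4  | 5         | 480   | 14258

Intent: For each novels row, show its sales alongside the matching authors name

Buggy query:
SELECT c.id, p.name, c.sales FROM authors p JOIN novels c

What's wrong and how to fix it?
Bug: JOIN with no ON clause produces a cartesian product; every novels row pairs with every authors row

Fix: Add ON c.author_id = p.id to the JOIN

Corrected query:
SELECT c.id, p.name, c.sales FROM authors p JOIN novels c ON c.author_id = p.id

Result:
id | name    | sales
---+---------+------
1  | Le Guin | 62804
2  | Atwood  | 6547 
3  | Austen  | 65364
4  | Tolkien | 14258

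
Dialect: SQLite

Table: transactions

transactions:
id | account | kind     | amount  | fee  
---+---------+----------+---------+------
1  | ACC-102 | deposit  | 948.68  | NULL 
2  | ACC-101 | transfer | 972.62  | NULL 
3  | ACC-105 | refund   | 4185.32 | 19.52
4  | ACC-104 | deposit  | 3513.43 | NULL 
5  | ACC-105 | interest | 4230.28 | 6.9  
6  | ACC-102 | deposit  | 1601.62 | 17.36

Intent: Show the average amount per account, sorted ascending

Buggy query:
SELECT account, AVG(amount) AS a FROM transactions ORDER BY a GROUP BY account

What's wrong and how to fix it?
Bug: GROUP BY must precede ORDER BY

Fix: Reorder: SELECT … FROM … GROUP BY … ORDER BY …

Corrected query:
SELECT account, AVG(amount) AS a FROM transactions GROUP BY account ORDER BY a

Result:
account | a      
--------+--------
ACC-101 | 972.62 
ACC-102 | 1275.15
ACC-104 | 3513.43
ACC-105 | 4207.8 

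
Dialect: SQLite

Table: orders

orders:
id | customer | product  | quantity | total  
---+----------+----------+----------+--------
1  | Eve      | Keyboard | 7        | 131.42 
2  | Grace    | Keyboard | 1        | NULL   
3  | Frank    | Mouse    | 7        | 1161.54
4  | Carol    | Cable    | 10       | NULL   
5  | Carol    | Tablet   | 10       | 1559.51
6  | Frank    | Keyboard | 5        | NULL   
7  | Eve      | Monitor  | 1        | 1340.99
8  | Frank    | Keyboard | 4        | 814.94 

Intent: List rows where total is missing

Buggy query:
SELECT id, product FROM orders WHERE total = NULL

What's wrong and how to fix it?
Bug: '= NULL' is always unknown in SQL three-valued logic, so no rows match

Fix: Use IS NULL to test for NULL

Corrected query:
SELECT id, product FROM orders WHERE total IS NULL

Result:
id | product 
---+---------
2  | Keyboard
4  | Cable   
6  | Keyboard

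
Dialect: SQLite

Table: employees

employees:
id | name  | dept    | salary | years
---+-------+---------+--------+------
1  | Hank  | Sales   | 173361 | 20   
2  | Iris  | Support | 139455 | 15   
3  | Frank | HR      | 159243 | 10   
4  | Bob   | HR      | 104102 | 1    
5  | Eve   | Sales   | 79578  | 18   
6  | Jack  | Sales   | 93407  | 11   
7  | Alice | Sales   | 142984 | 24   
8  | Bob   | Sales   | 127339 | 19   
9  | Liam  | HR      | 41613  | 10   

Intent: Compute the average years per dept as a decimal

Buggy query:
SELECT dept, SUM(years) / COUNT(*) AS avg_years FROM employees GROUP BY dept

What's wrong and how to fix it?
Bug: Both operands are integers, so '/' performs integer division and truncates

Fix: Multiply by 1.0 (or CAST to REAL) to force floating-point division

Corrected query:
SELECT dept, SUM(years) * 1.0 / COUNT(*) AS avg_years FROM employees GROUP BY dept

Result:
dept    | avg_years
--------+----------
HR      | 7        
Sales   | 18.4     
Support | 15       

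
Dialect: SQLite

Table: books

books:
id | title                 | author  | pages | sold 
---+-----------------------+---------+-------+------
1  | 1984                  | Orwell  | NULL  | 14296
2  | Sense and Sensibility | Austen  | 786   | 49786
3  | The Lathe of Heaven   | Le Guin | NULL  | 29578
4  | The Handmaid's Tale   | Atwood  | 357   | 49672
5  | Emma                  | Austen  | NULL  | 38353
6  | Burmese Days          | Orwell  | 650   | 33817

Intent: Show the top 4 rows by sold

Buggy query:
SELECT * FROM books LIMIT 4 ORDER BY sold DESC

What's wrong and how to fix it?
Bug: LIMIT must come after ORDER BY

Fix: Sort with ORDER BY, then apply LIMIT

Corrected query:
SELECT * FROM books ORDER BY sold DESC LIMIT 4

Result:
id | title                 | author | pages | sold 
---+-----------------------+--------+-------+------
2  | Sense and Sensibility | Austen | 786   | 49786
4  | The Handmaid's Tale   | Atwood | 357   | 49672
5  | Emma                  | Austen | NULL  | 38353
6  | Burmese Days          | Orwell | 650   | 33817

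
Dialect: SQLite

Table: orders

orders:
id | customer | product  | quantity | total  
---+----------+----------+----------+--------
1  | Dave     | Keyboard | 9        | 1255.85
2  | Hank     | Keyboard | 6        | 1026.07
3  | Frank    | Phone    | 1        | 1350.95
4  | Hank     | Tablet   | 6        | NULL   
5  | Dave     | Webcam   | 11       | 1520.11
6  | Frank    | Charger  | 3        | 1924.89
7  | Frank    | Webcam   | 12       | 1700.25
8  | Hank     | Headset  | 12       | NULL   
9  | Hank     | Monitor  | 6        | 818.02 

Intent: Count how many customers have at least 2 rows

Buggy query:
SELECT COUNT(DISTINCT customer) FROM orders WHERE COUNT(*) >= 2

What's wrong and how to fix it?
Bug: WHERE filters individual rows, not groups, so a group-level COUNT is invalid there

Fix: Group first with HAVING COUNT(*) >= 2, then COUNT the resulting groups

Corrected query:
SELECT COUNT(*) FROM (SELECT customer FROM orders GROUP BY customer HAVING COUNT(*) >= 2)

Result:
COUNT(*)
--------
3       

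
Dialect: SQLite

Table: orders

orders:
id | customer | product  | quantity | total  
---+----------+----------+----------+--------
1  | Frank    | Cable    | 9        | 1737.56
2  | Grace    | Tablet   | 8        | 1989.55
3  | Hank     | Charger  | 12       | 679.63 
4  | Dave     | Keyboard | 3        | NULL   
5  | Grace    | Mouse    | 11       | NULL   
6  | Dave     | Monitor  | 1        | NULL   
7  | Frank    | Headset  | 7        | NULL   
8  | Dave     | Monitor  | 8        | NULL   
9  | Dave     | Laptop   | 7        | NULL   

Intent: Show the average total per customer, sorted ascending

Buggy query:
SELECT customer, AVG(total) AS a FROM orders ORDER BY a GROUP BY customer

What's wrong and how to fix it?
Bug: ORDER BY appears before GROUP BY; SQL clause order requires GROUP BY first

Fix: Reorder: SELECT … FROM … GROUP BY … ORDER BY …

Corrected query:
SELECT customer, AVG(total) AS a FROM orders GROUP BY customer ORDER BY a

Result:
customer | a      
---------+--------
Dave     | NULL   
Hank     | 679.63 
Frank    | 1737.56
Grace    | 1989.55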